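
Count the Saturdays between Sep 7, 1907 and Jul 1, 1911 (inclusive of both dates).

200

Sep 7, 1907 is a Saturday.
From Sep 7, 1907 to Jul 1, 1911 is 1394 days inclusive.
1394 = 7 × 199 + 1, so there are 199 full weeks plus 1 extra day.
Each full week contributes one Saturday: 199 so far.
The 1 extra day is Sat — 1 of them qualifies.
Total: 199 + 1 = 200.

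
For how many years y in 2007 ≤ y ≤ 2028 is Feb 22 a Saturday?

Day of week of February 22 in each year:
2007: Thu, 2008: Fri, 2009: Sun, 2010: Mon, 2011: Tue, 2012: Wed, 2013: Fri, 2014: Sat ✓, 2015: Sun, 2016: Mon, 2017: Wed, 2018: Thu, 2019: Fri, 2020: Sat ✓, 2021: Mon, 2022: Tue, 2023: Wed, 2024: Thu, 2025: Sat ✓, 2026: Sun, 2027: Mon, 2028: Tue
Saturdays: 2014, 2020, 2025.

3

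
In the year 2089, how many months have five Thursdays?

A month has five Thursdays exactly when Thursday falls within its first (length − 28) days.
Jan: 31 days, starts Sat → 5 of Sat, Sun, Mon
Feb: 28 days, starts Tue → 5 of (none)
Mar: 31 days, starts Tue → 5 of Tue, Wed, Thu ✓
Apr: 30 days, starts Fri → 5 of Fri, Sat
May: 31 days, starts Sun → 5 of Sun, Mon, Tue
Jun: 30 days, starts Wed → 5 of Wed, Thu ✓
Jul: 31 days, starts Fri → 5 of Fri, Sat, Sun
Aug: 31 days, starts Mon → 5 of Mon, Tue, Wed
Sep: 30 days, starts Thu → 5 of Thu, Fri ✓
Oct: 31 days, starts Sat → 5 of Sat, Sun, Mon
Nov: 30 days, starts Tue → 5 of Tue, Wed
Dec: 31 days, starts Thu → 5 of Thu, Fri, Sat ✓
Months with five Thursdays: Mar, Jun, Sep, Dec.

4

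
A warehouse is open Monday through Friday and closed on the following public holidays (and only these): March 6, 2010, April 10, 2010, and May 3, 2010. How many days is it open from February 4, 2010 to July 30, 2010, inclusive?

February 4, 2010 is a Thursday.
From February 4, 2010 to July 30, 2010 is 177 days inclusive.
177 = 7 × 25 + 2, so there are 25 full weeks plus 2 extra days.
Each full week contributes 5 weekdays (Mon–Fri): 25 × 5 = 125.
The 2 extra days are Thursday, Friday — 2 of them qualify.
Total: 125 + 2 = 127.
Holidays: March 6, 2010 (Sat); April 10, 2010 (Sat); May 3, 2010 (Mon).
1 of the 3 holidays fall on weekdays; the rest are weekends and were already excluded.
Business days: 127 − 1 = 126.

126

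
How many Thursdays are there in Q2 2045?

13

2045-04-01 is a Saturday.
That's 91 days from start to end, counting both.
91 = 7 × 13, so the span is exactly 13 full weeks.
Each full week contributes one Thursday: 13 so far.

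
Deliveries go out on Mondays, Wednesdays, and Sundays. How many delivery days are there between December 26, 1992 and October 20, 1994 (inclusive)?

285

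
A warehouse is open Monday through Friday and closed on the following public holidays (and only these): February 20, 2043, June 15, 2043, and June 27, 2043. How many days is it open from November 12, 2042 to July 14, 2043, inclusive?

November 12, 2042 is a Wednesday.
The range spans 245 days (inclusive of both endpoints).
245 = 7 × 35, so the span is exactly 35 full weeks.
Each full week contributes 5 weekdays (Mon–Fri): 35 × 5 = 175.
Total: 175.
Holidays: February 20, 2043 (Fri); June 15, 2043 (Mon); June 27, 2043 (Sat).
2 of the 3 holidays fall on weekdays; the rest are weekends and were already excluded.
Business days: 175 − 2 = 173.

173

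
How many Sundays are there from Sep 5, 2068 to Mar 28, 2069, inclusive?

29 Sundays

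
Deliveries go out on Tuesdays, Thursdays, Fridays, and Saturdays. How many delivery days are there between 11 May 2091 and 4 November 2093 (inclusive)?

519

11 May 2091 is a Friday.
That's 909 days from start to end, counting both.
909 = 7 × 129 + 6, so there are 129 full weeks plus 6 extra days.
Each full week contributes 4 days from the set (Tue, Thu, Fri, Sat): 129 × 4 = 516.
The 6 extra days are Friday, Saturday, Sunday, Monday, Tuesday, Wednesday — 3 of them qualify.
Total: 516 + 3 = 519.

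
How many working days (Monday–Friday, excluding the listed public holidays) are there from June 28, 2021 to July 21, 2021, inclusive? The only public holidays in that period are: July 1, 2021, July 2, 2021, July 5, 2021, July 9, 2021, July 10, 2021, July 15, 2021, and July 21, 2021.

June 28, 2021 is a Monday.
That's 24 days from start to end, counting both.
24 = 7 × 3 + 3, so there are 3 full weeks plus 3 extra days.
Each full week contributes 5 weekdays (Mon–Fri): 3 × 5 = 15.
The 3 extra days are Monday, Tuesday, Wednesday — 3 of them qualify.
Total: 15 + 3 = 18.
Holidays: July 1, 2021 (Thu); July 2, 2021 (Fri); July 5, 2021 (Mon); July 9, 2021 (Fri); July 10, 2021 (Sat); July 15, 2021 (Thu); July 21, 2021 (Wed).
6 of the 7 holidays fall on weekdays; the rest are weekends and were already excluded.
Business days: 18 − 6 = 12.

12 working days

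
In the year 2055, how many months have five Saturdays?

4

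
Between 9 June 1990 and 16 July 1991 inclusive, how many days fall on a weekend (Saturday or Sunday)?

9 June 1990 is a Saturday.
That's 403 days from start to end, counting both.
403 = 7 × 57 + 4, so there are 57 full weeks plus 4 extra days.
Each full week contributes 2 weekend days (Sat, Sun): 57 × 2 = 114.
The 4 extra days are Saturday, Sunday, Monday, Tuesday — 2 of them qualify.
Total: 114 + 2 = 116.

116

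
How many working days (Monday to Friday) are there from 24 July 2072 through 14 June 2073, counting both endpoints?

24 July 2072 is a Sunday.
The range spans 326 days (inclusive of both endpoints).
326 = 7 × 46 + 4, so there are 46 full weeks plus 4 extra days.
Each full week contributes 5 weekdays (Mon–Fri): 46 × 5 = 230.
The 4 extra days are Sun, Mon, Tue, Wed — 3 of them qualify.
Total: 230 + 3 = 233.

233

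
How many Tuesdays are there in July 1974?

5

1974-07-01 is a Monday.
The range spans 31 days (inclusive of both endpoints).
31 = 7 × 4 + 3, so there are 4 full weeks plus 3 extra days.
Each full week contributes one Tuesday: 4 so far.
The 3 extra days are Monday, Tuesday, Wednesday — 1 of them qualifies.
Total: 4 + 1 = 5.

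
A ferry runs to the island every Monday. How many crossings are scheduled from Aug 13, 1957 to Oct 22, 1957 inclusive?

Aug 13, 1957 is a Tuesday.
The range spans 71 days (inclusive of both endpoints).
71 = 7 × 10 + 1, so there are 10 full weeks plus 1 extra day.
Each full week contributes one Monday: 10 so far.
The 1 extra day is Tuesday — none qualify.
Total: 10 + 0 = 10.

10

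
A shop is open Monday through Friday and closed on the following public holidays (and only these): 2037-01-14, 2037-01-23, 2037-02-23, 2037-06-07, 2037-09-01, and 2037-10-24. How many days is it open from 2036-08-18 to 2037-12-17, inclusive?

345

2036-08-18 is a Monday.
That's 487 days from start to end, counting both.
487 = 7 × 69 + 4, so there are 69 full weeks plus 4 extra days.
Each full week contributes 5 weekdays (Mon–Fri): 69 × 5 = 345.
The 4 extra days are Monday, Tuesday, Wednesday, Thursday — 4 of them qualify.
Total: 345 + 4 = 349.
Holidays: 2037-01-14 (Wed); 2037-01-23 (Fri); 2037-02-23 (Mon); 2037-06-07 (Sun); 2037-09-01 (Tue); 2037-10-24 (Sat).
4 of the 6 holidays fall on weekdays; the rest are weekends and were already excluded.
Business days: 349 − 4 = 345.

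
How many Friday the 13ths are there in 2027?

The 13th falls on a Friday when the month's 13th has weekday Fri.
Jan 13 is Wed; Feb 13 is Sat; Mar 13 is Sat; Apr 13 is Tue; May 13 is Thu; Jun 13 is Sun; Jul 13 is Tue; Aug 13 is Fri ✓; Sep 13 is Mon; Oct 13 is Wed; Nov 13 is Sat; Dec 13 is Mon.
Friday the 13ths: Aug.

1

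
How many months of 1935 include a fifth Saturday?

A month has five Saturdays exactly when Saturday falls within its first (length − 28) days.
Jan: 31 days, starts Tue → 5 of Tue, Wed, Thu
Feb: 28 days, starts Fri → 5 of (none)
Mar: 31 days, starts Fri → 5 of Fri, Sat, Sun ✓
Apr: 30 days, starts Mon → 5 of Mon, Tue
May: 31 days, starts Wed → 5 of Wed, Thu, Fri
Jun: 30 days, starts Sat → 5 of Sat, Sun ✓
Jul: 31 days, starts Mon → 5 of Mon, Tue, Wed
Aug: 31 days, starts Thu → 5 of Thu, Fri, Sat ✓
Sep: 30 days, starts Sun → 5 of Sun, Mon
Oct: 31 days, starts Tue → 5 of Tue, Wed, Thu
Nov: 30 days, starts Fri → 5 of Fri, Sat ✓
Dec: 31 days, starts Sun → 5 of Sun, Mon, Tue
Months with five Saturdays: Mar, Jun, Aug, Nov.

4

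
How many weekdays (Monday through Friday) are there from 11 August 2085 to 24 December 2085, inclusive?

11 August 2085 is a Saturday.
That's 136 days from start to end, counting both.
136 = 7 × 19 + 3, so there are 19 full weeks plus 3 extra days.
Each full week contributes 5 weekdays (Mon–Fri): 19 × 5 = 95.
The 3 extra days are Saturday, Sunday, Monday — 1 of them qualifies.
Total: 95 + 1 = 96.

96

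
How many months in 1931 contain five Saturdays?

A month has five Saturdays exactly when Saturday falls within its first (length − 28) days.
Jan: 31 days, starts Thu → 5 of Thu, Fri, Sat ✓
Feb: 28 days, starts Sun → 5 of (none)
Mar: 31 days, starts Sun → 5 of Sun, Mon, Tue
Apr: 30 days, starts Wed → 5 of Wed, Thu
May: 31 days, starts Fri → 5 of Fri, Sat, Sun ✓
Jun: 30 days, starts Mon → 5 of Mon, Tue
Jul: 31 days, starts Wed → 5 of Wed, Thu, Fri
Aug: 31 days, starts Sat → 5 of Sat, Sun, Mon ✓
Sep: 30 days, starts Tue → 5 of Tue, Wed
Oct: 31 days, starts Thu → 5 of Thu, Fri, Sat ✓
Nov: 30 days, starts Sun → 5 of Sun, Mon
Dec: 31 days, starts Tue → 5 of Tue, Wed, Thu
Months with five Saturdays: Jan, May, Aug, Oct.

4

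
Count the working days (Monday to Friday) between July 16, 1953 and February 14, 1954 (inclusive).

152

July 16, 1953 is a Thursday.
The range spans 214 days (inclusive of both endpoints).
214 = 7 × 30 + 4, so there are 30 full weeks plus 4 extra days.
Each full week contributes 5 weekdays (Mon–Fri): 30 × 5 = 150.
The 4 extra days are Thu, Fri, Sat, Sun — 2 of them qualify.
Total: 150 + 2 = 152.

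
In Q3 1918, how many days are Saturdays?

Jul 1, 1918 is a Monday.
The range spans 92 days (inclusive of both endpoints).
92 = 7 × 13 + 1, so there are 13 full weeks plus 1 extra day.
Each full week contributes one Saturday: 13 so far.
The 1 extra day is Monday — none qualify.
Total: 13 + 0 = 13.

13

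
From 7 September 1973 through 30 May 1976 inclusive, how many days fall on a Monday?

142 Mondays

7 September 1973 is a Friday.
That's 997 days from start to end, counting both.
997 = 7 × 142 + 3, so there are 142 full weeks plus 3 extra days.
Each full week contributes one Monday: 142 so far.
The 3 extra days are Friday, Saturday, Sunday — none qualify.
Total: 142 + 0 = 142.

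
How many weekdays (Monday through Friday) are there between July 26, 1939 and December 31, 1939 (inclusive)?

113

July 26, 1939 is a Wednesday.
From July 26, 1939 to December 31, 1939 is 159 days inclusive.
159 = 7 × 22 + 5, so there are 22 full weeks plus 5 extra days.
Each full week contributes 5 weekdays (Mon–Fri): 22 × 5 = 110.
The 5 extra days are Wednesday, Thursday, Friday, Saturday, Sunday — 3 of them qualify.
Total: 110 + 3 = 113.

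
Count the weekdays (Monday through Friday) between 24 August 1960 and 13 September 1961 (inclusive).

24 August 1960 is a Wednesday.
From 24 August 1960 to 13 September 1961 is 386 days inclusive.
386 = 7 × 55 + 1, so there are 55 full weeks plus 1 extra day.
Each full week contributes 5 weekdays (Mon–Fri): 55 × 5 = 275.
The 1 extra day is Wed — 1 of them qualifies.
Total: 275 + 1 = 276.

276 weekdays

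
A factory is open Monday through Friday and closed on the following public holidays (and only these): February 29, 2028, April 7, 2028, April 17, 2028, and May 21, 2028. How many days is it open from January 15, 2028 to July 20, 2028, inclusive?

131

January 15, 2028 is a Saturday.
The range spans 188 days (inclusive of both endpoints).
188 = 7 × 26 + 6, so there are 26 full weeks plus 6 extra days.
Each full week contributes 5 weekdays (Mon–Fri): 26 × 5 = 130.
The 6 extra days are Saturday, Sunday, Monday, Tuesday, Wednesday, Thursday — 4 of them qualify.
Total: 130 + 4 = 134.
Holidays: February 29, 2028 (Tue); April 7, 2028 (Fri); April 17, 2028 (Mon); May 21, 2028 (Sun).
3 of the 4 holidays fall on weekdays; the rest are weekends and were already excluded.
Business days: 134 − 3 = 131.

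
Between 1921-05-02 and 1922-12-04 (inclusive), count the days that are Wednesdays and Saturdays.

166

1921-05-02 is a Monday.
The range spans 582 days (inclusive of both endpoints).
582 = 7 × 83 + 1, so there are 83 full weeks plus 1 extra day.
Each full week contributes 2 days from the set (Wed, Sat): 83 × 2 = 166.
The 1 extra day is Mon — none qualify.
Total: 166 + 0 = 166.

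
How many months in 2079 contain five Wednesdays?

4

A month has five Wednesdays exactly when Wednesday falls within its first (length − 28) days.
Jan: 31 days, starts Sun → 5 of Sun, Mon, Tue
Feb: 28 days, starts Wed → 5 of (none)
Mar: 31 days, starts Wed → 5 of Wed, Thu, Fri ✓
Apr: 30 days, starts Sat → 5 of Sat, Sun
May: 31 days, starts Mon → 5 of Mon, Tue, Wed ✓
Jun: 30 days, starts Thu → 5 of Thu, Fri
Jul: 31 days, starts Sat → 5 of Sat, Sun, Mon
Aug: 31 days, starts Tue → 5 of Tue, Wed, Thu ✓
Sep: 30 days, starts Fri → 5 of Fri, Sat
Oct: 31 days, starts Sun → 5 of Sun, Mon, Tue
Nov: 30 days, starts Wed → 5 of Wed, Thu ✓
Dec: 31 days, starts Fri → 5 of Fri, Sat, Sun
Months with five Wednesdays: Mar, May, Aug, Nov.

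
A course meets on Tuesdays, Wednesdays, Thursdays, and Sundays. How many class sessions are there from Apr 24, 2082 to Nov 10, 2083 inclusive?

323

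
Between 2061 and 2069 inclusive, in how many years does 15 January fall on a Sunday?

2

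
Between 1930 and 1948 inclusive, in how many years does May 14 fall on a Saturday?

2

Day of week of May 14 in each year:
1930: Wed, 1931: Thu, 1932: Sat ✓, 1933: Sun, 1934: Mon, 1935: Tue, 1936: Thu, 1937: Fri, 1938: Sat ✓, 1939: Sun, 1940: Tue, 1941: Wed, 1942: Thu, 1943: Fri, 1944: Sun, 1945: Mon, 1946: Tue, 1947: Wed, 1948: Fri
Saturdays: 1932, 1938.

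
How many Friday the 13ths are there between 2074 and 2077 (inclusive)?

Friday-the-13ths by year:
2074: Apr, Jul
2075: Sep, Dec
2076: Mar, Nov
2077: Aug

7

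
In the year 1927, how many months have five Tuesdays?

A month has five Tuesdays exactly when Tuesday falls within its first (length − 28) days.
Jan: 31 days, starts Sat → 5 of Sat, Sun, Mon
Feb: 28 days, starts Tue → 5 of (none)
Mar: 31 days, starts Tue → 5 of Tue, Wed, Thu ✓
Apr: 30 days, starts Fri → 5 of Fri, Sat
May: 31 days, starts Sun → 5 of Sun, Mon, Tue ✓
Jun: 30 days, starts Wed → 5 of Wed, Thu
Jul: 31 days, starts Fri → 5 of Fri, Sat, Sun
Aug: 31 days, starts Mon → 5 of Mon, Tue, Wed ✓
Sep: 30 days, starts Thu → 5 of Thu, Fri
Oct: 31 days, starts Sat → 5 of Sat, Sun, Mon
Nov: 30 days, starts Tue → 5 of Tue, Wed ✓
Dec: 31 days, starts Thu → 5 of Thu, Fri, Sat
Months with five Tuesdays: Mar, May, Aug, Nov.

4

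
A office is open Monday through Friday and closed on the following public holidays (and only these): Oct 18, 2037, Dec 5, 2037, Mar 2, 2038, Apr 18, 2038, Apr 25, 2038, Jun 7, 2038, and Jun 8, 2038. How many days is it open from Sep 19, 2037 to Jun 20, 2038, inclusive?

Sep 19, 2037 is a Saturday.
The range spans 275 days (inclusive of both endpoints).
275 = 7 × 39 + 2, so there are 39 full weeks plus 2 extra days.
Each full week contributes 5 weekdays (Mon–Fri): 39 × 5 = 195.
The 2 extra days are Saturday, Sunday — none qualify.
Total: 195 + 0 = 195.
Holidays: Oct 18, 2037 (Sun); Dec 5, 2037 (Sat); Mar 2, 2038 (Tue); Apr 18, 2038 (Sun); Apr 25, 2038 (Sun); Jun 7, 2038 (Mon); Jun 8, 2038 (Tue).
3 of the 7 holidays fall on weekdays; the rest are weekends and were already excluded.
Business days: 195 − 3 = 192.

192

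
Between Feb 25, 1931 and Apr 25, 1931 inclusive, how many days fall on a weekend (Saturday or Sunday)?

17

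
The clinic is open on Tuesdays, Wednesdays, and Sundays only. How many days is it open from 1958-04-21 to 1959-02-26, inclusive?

1958-04-21 is a Monday.
The range spans 312 days (inclusive of both endpoints).
312 = 7 × 44 + 4, so there are 44 full weeks plus 4 extra days.
Each full week contributes 3 days from the set (Tue, Wed, Sun): 44 × 3 = 132.
The 4 extra days are Monday, Tuesday, Wednesday, Thursday — 2 of them qualify.
Total: 132 + 2 = 134.

134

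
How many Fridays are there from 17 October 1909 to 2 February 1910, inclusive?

15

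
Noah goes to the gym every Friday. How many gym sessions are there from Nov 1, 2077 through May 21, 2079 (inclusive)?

Nov 1, 2077 is a Monday.
From Nov 1, 2077 to May 21, 2079 is 567 days inclusive.
567 = 7 × 81, so the span is exactly 81 full weeks.
Each full week contributes one Friday: 81 so far.

81 Fridays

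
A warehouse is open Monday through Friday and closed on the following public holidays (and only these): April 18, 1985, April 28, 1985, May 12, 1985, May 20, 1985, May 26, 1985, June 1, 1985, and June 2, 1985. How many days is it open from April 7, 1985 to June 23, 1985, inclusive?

53

April 7, 1985 is a Sunday.
The range spans 78 days (inclusive of both endpoints).
78 = 7 × 11 + 1, so there are 11 full weeks plus 1 extra day.
Each full week contributes 5 weekdays (Mon–Fri): 11 × 5 = 55.
The 1 extra day is Sunday — none qualify.
Total: 55 + 0 = 55.
Holidays: April 18, 1985 (Thu); April 28, 1985 (Sun); May 12, 1985 (Sun); May 20, 1985 (Mon); May 26, 1985 (Sun); June 1, 1985 (Sat); June 2, 1985 (Sun).
2 of the 7 holidays fall on weekdays; the rest are weekends and were already excluded.
Business days: 55 − 2 = 53.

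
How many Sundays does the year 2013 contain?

2013-01-01 is a Tuesday.
From 2013-01-01 to 2013-12-31 is 365 days inclusive.
365 = 7 × 52 + 1, so there are 52 full weeks plus 1 extra day.
Each full week contributes one Sunday: 52 so far.
The 1 extra day is Tue — none qualify.
Total: 52 + 0 = 52.

52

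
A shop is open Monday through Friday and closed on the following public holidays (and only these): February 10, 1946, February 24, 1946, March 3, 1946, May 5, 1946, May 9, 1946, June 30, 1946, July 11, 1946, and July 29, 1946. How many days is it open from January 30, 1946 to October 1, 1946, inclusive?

January 30, 1946 is a Wednesday.
The range spans 245 days (inclusive of both endpoints).
245 = 7 × 35, so the span is exactly 35 full weeks.
Each full week contributes 5 weekdays (Mon–Fri): 35 × 5 = 175.
Total: 175.
Holidays: February 10, 1946 (Sun); February 24, 1946 (Sun); March 3, 1946 (Sun); May 5, 1946 (Sun); May 9, 1946 (Thu); June 30, 1946 (Sun); July 11, 1946 (Thu); July 29, 1946 (Mon).
3 of the 8 holidays fall on weekdays; the rest are weekends and were already excluded.
Business days: 175 − 3 = 172.

172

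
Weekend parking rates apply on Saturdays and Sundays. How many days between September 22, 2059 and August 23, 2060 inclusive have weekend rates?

September 22, 2059 is a Monday.
That's 337 days from start to end, counting both.
337 = 7 × 48 + 1, so there are 48 full weeks plus 1 extra day.
Each full week contributes 2 weekend days (Sat, Sun): 48 × 2 = 96.
The 1 extra day is Monday — none qualify.
Total: 96 + 0 = 96.

96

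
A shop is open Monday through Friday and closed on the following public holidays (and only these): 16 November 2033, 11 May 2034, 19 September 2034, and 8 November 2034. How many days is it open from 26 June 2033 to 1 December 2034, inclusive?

26 June 2033 is a Sunday.
That's 524 days from start to end, counting both.
524 = 7 × 74 + 6, so there are 74 full weeks plus 6 extra days.
Each full week contributes 5 weekdays (Mon–Fri): 74 × 5 = 370.
The 6 extra days are Sunday, Monday, Tuesday, Wednesday, Thursday, Friday — 5 of them qualify.
Total: 370 + 5 = 375.
Holidays: 16 November 2033 (Wed); 11 May 2034 (Thu); 19 September 2034 (Tue); 8 November 2034 (Wed).
All 4 holidays fall on weekdays, so subtract 4.
Business days: 375 − 4 = 371.

371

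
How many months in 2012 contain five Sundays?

5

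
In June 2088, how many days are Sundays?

4

1 June 2088 is a Tuesday.
That's 30 days from start to end, counting both.
30 = 7 × 4 + 2, so there are 4 full weeks plus 2 extra days.
Each full week contributes one Sunday: 4 so far.
The 2 extra days are Tuesday, Wednesday — none qualify.
Total: 4 + 0 = 4.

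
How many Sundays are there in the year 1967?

53

January 1, 1967 is a Sunday.
That's 365 days from start to end, counting both.
365 = 7 × 52 + 1, so there are 52 full weeks plus 1 extra day.
Each full week contributes one Sunday: 52 so far.
The 1 extra day is Sun — 1 of them qualifies.
Total: 52 + 1 = 53.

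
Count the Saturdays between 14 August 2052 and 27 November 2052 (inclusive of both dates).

14 August 2052 is a Wednesday.
From 14 August 2052 to 27 November 2052 is 106 days inclusive.
106 = 7 × 15 + 1, so there are 15 full weeks plus 1 extra day.
Each full week contributes one Saturday: 15 so far.
The 1 extra day is Wed — none qualify.
Total: 15 + 0 = 15.

15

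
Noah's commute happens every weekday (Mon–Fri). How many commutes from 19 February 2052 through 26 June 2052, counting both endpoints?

19 February 2052 is a Monday.
The range spans 129 days (inclusive of both endpoints).
129 = 7 × 18 + 3, so there are 18 full weeks plus 3 extra days.
Each full week contributes 5 weekdays (Mon–Fri): 18 × 5 = 90.
The 3 extra days are Monday, Tuesday, Wednesday — 3 of them qualify.
Total: 90 + 3 = 93.

93 weekdays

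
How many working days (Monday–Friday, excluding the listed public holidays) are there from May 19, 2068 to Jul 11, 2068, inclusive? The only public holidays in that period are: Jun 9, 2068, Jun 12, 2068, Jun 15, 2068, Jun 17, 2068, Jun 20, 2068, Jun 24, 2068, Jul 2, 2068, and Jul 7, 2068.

34 working days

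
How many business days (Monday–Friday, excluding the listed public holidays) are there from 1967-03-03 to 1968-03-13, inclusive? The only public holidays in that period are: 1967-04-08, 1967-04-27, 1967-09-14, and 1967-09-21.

266 business days

1967-03-03 is a Friday.
From 1967-03-03 to 1968-03-13 is 377 days inclusive.
377 = 7 × 53 + 6, so there are 53 full weeks plus 6 extra days.
Each full week contributes 5 weekdays (Mon–Fri): 53 × 5 = 265.
The 6 extra days are Friday, Saturday, Sunday, Monday, Tuesday, Wednesday — 4 of them qualify.
Total: 265 + 4 = 269.
Holidays: 1967-04-08 (Sat); 1967-04-27 (Thu); 1967-09-14 (Thu); 1967-09-21 (Thu).
3 of the 4 holidays fall on weekdays; the rest are weekends and were already excluded.
Business days: 269 − 3 = 266.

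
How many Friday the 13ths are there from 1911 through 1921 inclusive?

Friday-the-13ths by year:
1911: Jan, Oct
1912: Sep, Dec
1913: Jun
1914: Feb, Mar, Nov
1915: Aug
1916: Oct
1917: Apr, Jul
1918: Sep, Dec
1919: Jun
1920: Feb, Aug
1921: May

18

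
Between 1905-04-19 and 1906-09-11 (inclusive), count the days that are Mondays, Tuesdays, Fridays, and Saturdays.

1905-04-19 is a Wednesday.
The range spans 511 days (inclusive of both endpoints).
511 = 7 × 73, so the span is exactly 73 full weeks.
Each full week contributes 4 days from the set (Mon, Tue, Fri, Sat): 73 × 4 = 292.

292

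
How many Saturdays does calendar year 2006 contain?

52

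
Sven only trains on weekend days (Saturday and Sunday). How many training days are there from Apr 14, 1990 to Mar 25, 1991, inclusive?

100

Apr 14, 1990 is a Saturday.
That's 346 days from start to end, counting both.
346 = 7 × 49 + 3, so there are 49 full weeks plus 3 extra days.
Each full week contributes 2 weekend days (Sat, Sun): 49 × 2 = 98.
The 3 extra days are Sat, Sun, Mon — 2 of them qualify.
Total: 98 + 2 = 100.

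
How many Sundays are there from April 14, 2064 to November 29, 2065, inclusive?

85 Sundays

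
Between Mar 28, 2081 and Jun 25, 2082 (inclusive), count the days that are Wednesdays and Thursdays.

130

Mar 28, 2081 is a Friday.
The range spans 455 days (inclusive of both endpoints).
455 = 7 × 65, so the span is exactly 65 full weeks.
Each full week contributes 2 days from the set (Wed, Thu): 65 × 2 = 130.
Total: 130.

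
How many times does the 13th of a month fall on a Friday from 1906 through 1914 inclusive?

16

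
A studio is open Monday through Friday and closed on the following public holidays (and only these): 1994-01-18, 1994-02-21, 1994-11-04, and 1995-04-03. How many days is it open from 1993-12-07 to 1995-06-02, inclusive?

385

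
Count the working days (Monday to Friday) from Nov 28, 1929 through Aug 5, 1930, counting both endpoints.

Nov 28, 1929 is a Thursday.
That's 251 days from start to end, counting both.
251 = 7 × 35 + 6, so there are 35 full weeks plus 6 extra days.
Each full week contributes 5 weekdays (Mon–Fri): 35 × 5 = 175.
The 6 extra days are Thursday, Friday, Saturday, Sunday, Monday, Tuesday — 4 of them qualify.
Total: 175 + 4 = 179.

179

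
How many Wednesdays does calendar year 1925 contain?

52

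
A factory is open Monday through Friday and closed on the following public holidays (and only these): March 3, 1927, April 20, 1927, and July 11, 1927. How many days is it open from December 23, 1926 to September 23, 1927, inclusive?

December 23, 1926 is a Thursday.
The range spans 275 days (inclusive of both endpoints).
275 = 7 × 39 + 2, so there are 39 full weeks plus 2 extra days.
Each full week contributes 5 weekdays (Mon–Fri): 39 × 5 = 195.
The 2 extra days are Thursday, Friday — 2 of them qualify.
Total: 195 + 2 = 197.
Holidays: March 3, 1927 (Thu); April 20, 1927 (Wed); July 11, 1927 (Mon).
All 3 holidays fall on weekdays, so subtract 3.
Business days: 197 − 3 = 194.

194 business days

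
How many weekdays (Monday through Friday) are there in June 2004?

June 1, 2004 is a Tuesday.
From June 1, 2004 to June 30, 2004 is 30 days inclusive.
30 = 7 × 4 + 2, so there are 4 full weeks plus 2 extra days.
Each full week contributes 5 weekdays (Mon–Fri): 4 × 5 = 20.
The 2 extra days are Tuesday, Wednesday — 2 of them qualify.
Total: 20 + 2 = 22.

22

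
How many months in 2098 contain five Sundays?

4

A month has five Sundays exactly when Sunday falls within its first (length − 28) days.
Jan: 31 days, starts Wed → 5 of Wed, Thu, Fri
Feb: 28 days, starts Sat → 5 of (none)
Mar: 31 days, starts Sat → 5 of Sat, Sun, Mon ✓
Apr: 30 days, starts Tue → 5 of Tue, Wed
May: 31 days, starts Thu → 5 of Thu, Fri, Sat
Jun: 30 days, starts Sun → 5 of Sun, Mon ✓
Jul: 31 days, starts Tue → 5 of Tue, Wed, Thu
Aug: 31 days, starts Fri → 5 of Fri, Sat, Sun ✓
Sep: 30 days, starts Mon → 5 of Mon, Tue
Oct: 31 days, starts Wed → 5 of Wed, Thu, Fri
Nov: 30 days, starts Sat → 5 of Sat, Sun ✓
Dec: 31 days, starts Mon → 5 of Mon, Tue, Wed
Months with five Sundays: Mar, Jun, Aug, Nov.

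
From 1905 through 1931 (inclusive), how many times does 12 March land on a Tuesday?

4

Day of week of March 12 in each year:
1905: Sun, 1906: Mon, 1907: Tue ✓, 1908: Thu, 1909: Fri, 1910: Sat, 1911: Sun, 1912: Tue ✓, 1913: Wed, 1914: Thu, 1915: Fri, 1916: Sun, 1917: Mon, 1918: Tue ✓, 1919: Wed, 1920: Fri, 1921: Sat, 1922: Sun, 1923: Mon, 1924: Wed, 1925: Thu, 1926: Fri, 1927: Sat, 1928: Mon, 1929: Tue ✓, 1930: Wed, 1931: Thu
Tuesdays: 1907, 1912, 1918, 1929.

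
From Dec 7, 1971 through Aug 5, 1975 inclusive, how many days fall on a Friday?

191 Fridays

Dec 7, 1971 is a Tuesday.
From Dec 7, 1971 to Aug 5, 1975 is 1338 days inclusive.
1338 = 7 × 191 + 1, so there are 191 full weeks plus 1 extra day.
Each full week contributes one Friday: 191 so far.
The 1 extra day is Tue — none qualify.
Total: 191 + 0 = 191.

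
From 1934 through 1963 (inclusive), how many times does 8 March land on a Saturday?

4

Day of week of March 8 in each year:
1934: Thu, 1935: Fri, 1936: Sun, 1937: Mon, 1938: Tue, 1939: Wed, 1940: Fri, 1941: Sat ✓, 1942: Sun, 1943: Mon, 1944: Wed, 1945: Thu, 1946: Fri, 1947: Sat ✓, 1948: Mon, 1949: Tue, 1950: Wed, 1951: Thu, 1952: Sat ✓, 1953: Sun, 1954: Mon, 1955: Tue, 1956: Thu, 1957: Fri, 1958: Sat ✓, 1959: Sun, 1960: Tue, 1961: Wed, 1962: Thu, 1963: Fri
Saturdays: 1941, 1947, 1952, 1958.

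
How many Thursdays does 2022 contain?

Jan 1, 2022 is a Saturday.
The range spans 365 days (inclusive of both endpoints).
365 = 7 × 52 + 1, so there are 52 full weeks plus 1 extra day.
Each full week contributes one Thursday: 52 so far.
The 1 extra day is Saturday — none qualify.
Total: 52 + 0 = 52.

52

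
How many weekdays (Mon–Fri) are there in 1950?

1 January 1950 is a Sunday.
From 1 January 1950 to 31 December 1950 is 365 days inclusive.
365 = 7 × 52 + 1, so there are 52 full weeks plus 1 extra day.
Each full week contributes 5 weekdays (Mon–Fri): 52 × 5 = 260.
The 1 extra day is Sun — none qualify.
Total: 260 + 0 = 260.

260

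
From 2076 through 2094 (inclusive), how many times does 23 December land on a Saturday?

3

Day of week of December 23 in each year:
2076: Wed, 2077: Thu, 2078: Fri, 2079: Sat ✓, 2080: Mon, 2081: Tue, 2082: Wed, 2083: Thu, 2084: Sat ✓, 2085: Sun, 2086: Mon, 2087: Tue, 2088: Thu, 2089: Fri, 2090: Sat ✓, 2091: Sun, 2092: Tue, 2093: Wed, 2094: Thu
Saturdays: 2079, 2084, 2090.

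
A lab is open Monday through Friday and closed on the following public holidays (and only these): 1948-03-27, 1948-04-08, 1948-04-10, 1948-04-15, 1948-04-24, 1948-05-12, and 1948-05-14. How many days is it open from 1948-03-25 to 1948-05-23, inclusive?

1948-03-25 is a Thursday.
The range spans 60 days (inclusive of both endpoints).
60 = 7 × 8 + 4, so there are 8 full weeks plus 4 extra days.
Each full week contributes 5 weekdays (Mon–Fri): 8 × 5 = 40.
The 4 extra days are Thu, Fri, Sat, Sun — 2 of them qualify.
Total: 40 + 2 = 42.
Holidays: 1948-03-27 (Sat); 1948-04-08 (Thu); 1948-04-10 (Sat); 1948-04-15 (Thu); 1948-04-24 (Sat); 1948-05-12 (Wed); 1948-05-14 (Fri).
4 of the 7 holidays fall on weekdays; the rest are weekends and were already excluded.
Business days: 42 − 4 = 38.

38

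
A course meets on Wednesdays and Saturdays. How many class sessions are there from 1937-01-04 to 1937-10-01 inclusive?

77

1937-01-04 is a Monday.
That's 271 days from start to end, counting both.
271 = 7 × 38 + 5, so there are 38 full weeks plus 5 extra days.
Each full week contributes 2 days from the set (Wed, Sat): 38 × 2 = 76.
The 5 extra days are Mon, Tue, Wed, Thu, Fri — 1 of them qualifies.
Total: 76 + 1 = 77.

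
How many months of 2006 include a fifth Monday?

4

A month has five Mondays exactly when Monday falls within its first (length − 28) days.
Jan: 31 days, starts Sun → 5 of Sun, Mon, Tue ✓
Feb: 28 days, starts Wed → 5 of (none)
Mar: 31 days, starts Wed → 5 of Wed, Thu, Fri
Apr: 30 days, starts Sat → 5 of Sat, Sun
May: 31 days, starts Mon → 5 of Mon, Tue, Wed ✓
Jun: 30 days, starts Thu → 5 of Thu, Fri
Jul: 31 days, starts Sat → 5 of Sat, Sun, Mon ✓
Aug: 31 days, starts Tue → 5 of Tue, Wed, Thu
Sep: 30 days, starts Fri → 5 of Fri, Sat
Oct: 31 days, starts Sun → 5 of Sun, Mon, Tue ✓
Nov: 30 days, starts Wed → 5 of Wed, Thu
Dec: 31 days, starts Fri → 5 of Fri, Sat, Sun
Months with five Mondays: Jan, May, Jul, Oct.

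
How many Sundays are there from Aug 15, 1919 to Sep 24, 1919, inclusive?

6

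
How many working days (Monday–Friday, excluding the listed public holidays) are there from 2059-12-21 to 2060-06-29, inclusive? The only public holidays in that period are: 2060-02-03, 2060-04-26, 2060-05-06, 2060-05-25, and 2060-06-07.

132 working days

2059-12-21 is a Sunday.
That's 192 days from start to end, counting both.
192 = 7 × 27 + 3, so there are 27 full weeks plus 3 extra days.
Each full week contributes 5 weekdays (Mon–Fri): 27 × 5 = 135.
The 3 extra days are Sunday, Monday, Tuesday — 2 of them qualify.
Total: 135 + 2 = 137.
Holidays: 2060-02-03 (Tue); 2060-04-26 (Mon); 2060-05-06 (Thu); 2060-05-25 (Tue); 2060-06-07 (Mon).
All 5 holidays fall on weekdays, so subtract 5.
Business days: 137 − 5 = 132.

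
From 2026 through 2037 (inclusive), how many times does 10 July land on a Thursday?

Day of week of July 10 in each year:
2026: Fri, 2027: Sat, 2028: Mon, 2029: Tue, 2030: Wed, 2031: Thu ✓, 2032: Sat, 2033: Sun, 2034: Mon, 2035: Tue, 2036: Thu ✓, 2037: Fri
Thursdays: 2031, 2036.

2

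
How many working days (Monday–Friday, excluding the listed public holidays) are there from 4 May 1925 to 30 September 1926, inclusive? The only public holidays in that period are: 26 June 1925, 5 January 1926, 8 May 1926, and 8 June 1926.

366

4 May 1925 is a Monday.
The range spans 515 days (inclusive of both endpoints).
515 = 7 × 73 + 4, so there are 73 full weeks plus 4 extra days.
Each full week contributes 5 weekdays (Mon–Fri): 73 × 5 = 365.
The 4 extra days are Mon, Tue, Wed, Thu — 4 of them qualify.
Total: 365 + 4 = 369.
Holidays: 26 June 1925 (Fri); 5 January 1926 (Tue); 8 May 1926 (Sat); 8 June 1926 (Tue).
3 of the 4 holidays fall on weekdays; the rest are weekends and were already excluded.
Business days: 369 − 3 = 366.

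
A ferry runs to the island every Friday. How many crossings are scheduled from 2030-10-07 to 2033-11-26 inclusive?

164 Fridays

2030-10-07 is a Monday.
The range spans 1147 days (inclusive of both endpoints).
1147 = 7 × 163 + 6, so there are 163 full weeks plus 6 extra days.
Each full week contributes one Friday: 163 so far.
The 6 extra days are Monday, Tuesday, Wednesday, Thursday, Friday, Saturday — 1 of them qualifies.
Total: 163 + 1 = 164.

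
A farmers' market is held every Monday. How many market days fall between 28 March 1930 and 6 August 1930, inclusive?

19

28 March 1930 is a Friday.
The range spans 132 days (inclusive of both endpoints).
132 = 7 × 18 + 6, so there are 18 full weeks plus 6 extra days.
Each full week contributes one Monday: 18 so far.
The 6 extra days are Friday, Saturday, Sunday, Monday, Tuesday, Wednesday — 1 of them qualifies.
Total: 18 + 1 = 19.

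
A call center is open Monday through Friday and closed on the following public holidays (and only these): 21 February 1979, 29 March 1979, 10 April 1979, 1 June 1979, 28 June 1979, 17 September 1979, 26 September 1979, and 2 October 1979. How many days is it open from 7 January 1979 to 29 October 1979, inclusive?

7 January 1979 is a Sunday.
The range spans 296 days (inclusive of both endpoints).
296 = 7 × 42 + 2, so there are 42 full weeks plus 2 extra days.
Each full week contributes 5 weekdays (Mon–Fri): 42 × 5 = 210.
The 2 extra days are Sunday, Monday — 1 of them qualifies.
Total: 210 + 1 = 211.
Holidays: 21 February 1979 (Wed); 29 March 1979 (Thu); 10 April 1979 (Tue); 1 June 1979 (Fri); 28 June 1979 (Thu); 17 September 1979 (Mon); 26 September 1979 (Wed); 2 October 1979 (Tue).
All 8 holidays fall on weekdays, so subtract 8.
Business days: 211 − 8 = 203.

203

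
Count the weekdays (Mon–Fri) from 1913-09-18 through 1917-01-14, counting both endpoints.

1913-09-18 is a Thursday.
The range spans 1215 days (inclusive of both endpoints).
1215 = 7 × 173 + 4, so there are 173 full weeks plus 4 extra days.
Each full week contributes 5 weekdays (Mon–Fri): 173 × 5 = 865.
The 4 extra days are Thursday, Friday, Saturday, Sunday — 2 of them qualify.
Total: 865 + 2 = 867.

867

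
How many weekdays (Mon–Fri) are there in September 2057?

20

September 1, 2057 is a Saturday.
That's 30 days from start to end, counting both.
30 = 7 × 4 + 2, so there are 4 full weeks plus 2 extra days.
Each full week contributes 5 weekdays (Mon–Fri): 4 × 5 = 20.
The 2 extra days are Saturday, Sunday — none qualify.
Total: 20 + 0 = 20.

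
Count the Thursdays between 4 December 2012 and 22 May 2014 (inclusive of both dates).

77 Thursdays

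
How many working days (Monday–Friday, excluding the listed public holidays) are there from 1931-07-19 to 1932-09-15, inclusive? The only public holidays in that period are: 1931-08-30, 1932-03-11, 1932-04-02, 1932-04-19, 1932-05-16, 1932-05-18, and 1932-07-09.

300

1931-07-19 is a Sunday.
From 1931-07-19 to 1932-09-15 is 425 days inclusive.
425 = 7 × 60 + 5, so there are 60 full weeks plus 5 extra days.
Each full week contributes 5 weekdays (Mon–Fri): 60 × 5 = 300.
The 5 extra days are Sun, Mon, Tue, Wed, Thu — 4 of them qualify.
Total: 300 + 4 = 304.
Holidays: 1931-08-30 (Sun); 1932-03-11 (Fri); 1932-04-02 (Sat); 1932-04-19 (Tue); 1932-05-16 (Mon); 1932-05-18 (Wed); 1932-07-09 (Sat).
4 of the 7 holidays fall on weekdays; the rest are weekends and were already excluded.
Business days: 304 − 4 = 300.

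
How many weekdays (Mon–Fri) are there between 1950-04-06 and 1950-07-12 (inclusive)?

70 weekdays

1950-04-06 is a Thursday.
From 1950-04-06 to 1950-07-12 is 98 days inclusive.
98 = 7 × 14, so the span is exactly 14 full weeks.
Each full week contributes 5 weekdays (Mon–Fri): 14 × 5 = 70.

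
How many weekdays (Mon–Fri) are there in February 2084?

Feb 1, 2084 is a Tuesday.
From Feb 1, 2084 to Feb 29, 2084 is 29 days inclusive.
29 = 7 × 4 + 1, so there are 4 full weeks plus 1 extra day.
Each full week contributes 5 weekdays (Mon–Fri): 4 × 5 = 20.
The 1 extra day is Tuesday — 1 of them qualifies.
Total: 20 + 1 = 21.

21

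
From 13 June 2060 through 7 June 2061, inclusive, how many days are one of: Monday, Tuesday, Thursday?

155

13 June 2060 is a Sunday.
That's 360 days from start to end, counting both.
360 = 7 × 51 + 3, so there are 51 full weeks plus 3 extra days.
Each full week contributes 3 days from the set (Mon, Tue, Thu): 51 × 3 = 153.
The 3 extra days are Sun, Mon, Tue — 2 of them qualify.
Total: 153 + 2 = 155.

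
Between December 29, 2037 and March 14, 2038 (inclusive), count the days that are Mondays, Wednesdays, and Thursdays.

32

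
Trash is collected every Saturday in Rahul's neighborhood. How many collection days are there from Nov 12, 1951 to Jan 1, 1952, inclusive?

Nov 12, 1951 is a Monday.
The range spans 51 days (inclusive of both endpoints).
51 = 7 × 7 + 2, so there are 7 full weeks plus 2 extra days.
Each full week contributes one Saturday: 7 so far.
The 2 extra days are Monday, Tuesday — none qualify.
Total: 7 + 0 = 7.

7 Saturdays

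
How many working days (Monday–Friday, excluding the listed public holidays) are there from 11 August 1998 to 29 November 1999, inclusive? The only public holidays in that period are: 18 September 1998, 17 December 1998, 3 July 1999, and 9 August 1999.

11 August 1998 is a Tuesday.
From 11 August 1998 to 29 November 1999 is 476 days inclusive.
476 = 7 × 68, so the span is exactly 68 full weeks.
Each full week contributes 5 weekdays (Mon–Fri): 68 × 5 = 340.
Holidays: 18 September 1998 (Fri); 17 December 1998 (Thu); 3 July 1999 (Sat); 9 August 1999 (Mon).
3 of the 4 holidays fall on weekdays; the rest are weekends and were already excluded.
Business days: 340 − 3 = 337.

337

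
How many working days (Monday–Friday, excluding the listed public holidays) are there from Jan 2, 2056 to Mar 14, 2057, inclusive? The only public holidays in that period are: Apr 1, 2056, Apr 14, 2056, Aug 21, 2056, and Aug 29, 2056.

Jan 2, 2056 is a Sunday.
From Jan 2, 2056 to Mar 14, 2057 is 438 days inclusive.
438 = 7 × 62 + 4, so there are 62 full weeks plus 4 extra days.
Each full week contributes 5 weekdays (Mon–Fri): 62 × 5 = 310.
The 4 extra days are Sun, Mon, Tue, Wed — 3 of them qualify.
Total: 310 + 3 = 313.
Holidays: Apr 1, 2056 (Sat); Apr 14, 2056 (Fri); Aug 21, 2056 (Mon); Aug 29, 2056 (Tue).
3 of the 4 holidays fall on weekdays; the rest are weekends and were already excluded.
Business days: 313 − 3 = 310.

310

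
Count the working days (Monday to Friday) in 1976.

262 weekdays

1976-01-01 is a Thursday.
From 1976-01-01 to 1976-12-31 is 366 days inclusive.
366 = 7 × 52 + 2, so there are 52 full weeks plus 2 extra days.
Each full week contributes 5 weekdays (Mon–Fri): 52 × 5 = 260.
The 2 extra days are Thu, Fri — 2 of them qualify.
Total: 260 + 2 = 262.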